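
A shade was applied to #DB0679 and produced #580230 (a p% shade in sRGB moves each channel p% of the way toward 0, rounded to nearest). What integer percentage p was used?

60%

#DB0679 is rgb(219, 6, 121); #580230 is rgb(88, 2, 48).
On the R channel (widest range): 88 ≈ 219 + (p/100)(0 − 219), so p ≈ 100×(88 − 219)/(0 − 219) = -13100/-219 = 59.82.
p = 60 reproduces all three channels after rounding.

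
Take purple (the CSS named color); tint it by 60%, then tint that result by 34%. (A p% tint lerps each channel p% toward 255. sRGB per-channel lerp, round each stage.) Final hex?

#DDBCDD

CSS purple is rgb(128, 0, 128).
Per channel, c → c + 0.6(255 − c):
  R: 128 + 76.2 = 204.2 → 204
  G: 0 + 0.6×(255−0) = 0 + 153 = 153 → 153
  B: 128 + 76.2 = 204.2 → 204
After the tint: rgb(204, 153, 204) = #CC99CC.
Per channel, c → c + 0.34(255 − c):
  R: 204 + 17.34 = 221.34 → 221
  G: 153 + 34.68 = 187.68 → 188
  B: 204 + 17.34 = 221.34 → 221
rgb(221, 188, 221) = #DDBCDD.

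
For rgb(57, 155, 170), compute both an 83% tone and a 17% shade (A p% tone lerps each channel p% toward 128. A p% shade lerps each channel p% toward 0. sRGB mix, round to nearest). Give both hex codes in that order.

83% tone:
  R: 57 + 58.93 = 115.93 → 116
  G: 155 + 0.83×(128−155) = 155 − 22.41 = 132.59 → 133
  B: 170 + 0.83×(128−170) = 170 − 34.86 = 135.14 → 135
  → #748587
17% shade:
  R: 57 + 0.17×(0−57) = 57 − 9.69 = 47.31 → 47
  G: 155 − 26.35 = 128.65 → 129
  B: 170 + 0.17×(0−170) = 170 − 28.9 = 141.1 → 141
  → #2F818D

#748587, #2F818D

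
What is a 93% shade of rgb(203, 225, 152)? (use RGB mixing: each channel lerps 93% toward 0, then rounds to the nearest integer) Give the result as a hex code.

#0e100b

A 93% shade moves each channel 93% toward 0:
  R: 203 − 188.79 = 14.21 → 14
  G: 225 − 209.25 = 15.75 → 16
  B: 152 + 0.93×(0−152) = 152 − 141.36 = 10.64 → 11
rgb(14, 16, 11) = #0e100b.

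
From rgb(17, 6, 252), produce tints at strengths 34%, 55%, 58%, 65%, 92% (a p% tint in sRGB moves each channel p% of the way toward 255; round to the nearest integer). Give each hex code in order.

34%: (17 + 80.92 = 97.92→98, 6 + 84.66 = 90.66→91, 252 + 1.02 = 253.02→253) → #625BFD
55%: (17 + 130.9 = 147.9→148, 6 + 136.95 = 142.95→143, 252 + 1.65 = 253.65→254) → #948FFE
58%: (17 + 138.04 = 155.04→155, 6 + 144.42 = 150.42→150, 252 + 1.74 = 253.74→254) → #9B96FE
65%: (17 + 154.7 = 171.7→172, 6 + 161.85 = 167.85→168, 252 + 1.95 = 253.95→254) → #ACA8FE
92%: (17 + 218.96 = 235.96→236, 6 + 229.08 = 235.08→235, 252 + 2.76 = 254.76→255) → #ECEBFF

#625BFD, #948FFE, #9B96FE, #ACA8FE, #ECEBFF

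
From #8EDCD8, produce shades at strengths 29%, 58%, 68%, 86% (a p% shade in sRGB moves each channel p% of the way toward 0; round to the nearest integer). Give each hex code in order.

#659C99, #3C5C5B, #2D4645, #141F1E

#8EDCD8 is rgb(142, 220, 216).
29%: (142 − 41.18 = 100.82→101, 220 − 63.8 = 156.2→156, 216 − 62.64 = 153.36→153) → #659C99
58%: (142 − 82.36 = 59.64→60, 220 − 127.6 = 92.4→92, 216 − 125.28 = 90.72→91) → #3C5C5B
68%: (142 − 96.56 = 45.44→45, 220 − 149.6 = 70.4→70, 216 − 146.88 = 69.12→69) → #2D4645
86%: (142 − 122.12 = 19.88→20, 220 − 189.2 = 30.8→31, 216 − 185.76 = 30.24→30) → #141F1E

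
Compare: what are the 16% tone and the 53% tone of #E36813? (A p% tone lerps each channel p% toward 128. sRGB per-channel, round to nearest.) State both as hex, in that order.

#D36C24, #AF754D

#E36813 is rgb(227, 104, 19).
16% tone:
  R: 227 + 0.16×(128−227) = 227 − 15.84 = 211.16 → 211
  G: 104 + 0.16×(128−104) = 104 + 3.84 = 107.84 → 108
  B: 19 + 0.16×(128−19) = 19 + 17.44 = 36.44 → 36
  → #D36C24
53% tone:
  R: 227 − 52.47 = 174.53 → 175
  G: 104 + 0.53×(128−104) = 104 + 12.72 = 116.72 → 117
  B: 19 + 0.53×(128−19) = 19 + 57.77 = 76.77 → 77
  → #AF754D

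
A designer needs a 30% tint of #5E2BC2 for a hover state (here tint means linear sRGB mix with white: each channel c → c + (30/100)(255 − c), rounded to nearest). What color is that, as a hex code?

#5E2BC2 is rgb(94, 43, 194).
Lerp each channel 30% toward 255:
  R: 94 + 0.3×(255−94) = 94 + 48.3 = 142.3 → 142
  G: 43 + 0.3×(255−43) = 43 + 63.6 = 106.6 → 107
  B: 194 + 18.3 = 212.3 → 212
rgb(142, 107, 212) = #8E6BD4.

#8E6BD4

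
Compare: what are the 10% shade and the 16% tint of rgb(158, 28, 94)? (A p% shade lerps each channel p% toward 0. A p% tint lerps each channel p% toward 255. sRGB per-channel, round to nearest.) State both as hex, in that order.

10% shade:
  R: 158 − 15.8 = 142.2 → 142
  G: 28 − 2.8 = 25.2 → 25
  B: 94 + 0.1×(0−94) = 94 − 9.4 = 84.6 → 85
  → #8E1955
16% tint:
  R: 158 + 15.52 = 173.52 → 174
  G: 28 + 0.16×(255−28) = 28 + 36.32 = 64.32 → 64
  B: 94 + 25.76 = 119.76 → 120
  → #AE4078

#8E1955, #AE4078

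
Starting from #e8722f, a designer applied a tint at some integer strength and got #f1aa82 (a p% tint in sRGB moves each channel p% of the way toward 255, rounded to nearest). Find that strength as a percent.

40%

#e8722f is rgb(232, 114, 47); #f1aa82 is rgb(241, 170, 130).
On the B channel (widest range): 130 ≈ 47 + (p/100)(255 − 47), so p ≈ 100×(130 − 47)/(255 − 47) = 8300/208 = 39.90.
p = 40 reproduces all three channels after rounding.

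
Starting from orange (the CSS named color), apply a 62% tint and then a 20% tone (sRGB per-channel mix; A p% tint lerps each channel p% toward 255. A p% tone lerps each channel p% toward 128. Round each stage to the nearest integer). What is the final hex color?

CSS orange is rgb(255, 165, 0).
A 62% tint moves each channel 62% toward 255:
  R: 255 + 0.62×(255−255) = 255 + 0 = 255 → 255
  G: 165 + 0.62×(255−165) = 165 + 55.8 = 220.8 → 221
  B: 0 + 0.62×(255−0) = 0 + 158.1 = 158.1 → 158
After the tint: rgb(255, 221, 158) = #FFDD9E.
A 20% tone moves each channel 20% toward 128:
  R: 255 + 0.2×(128−255) = 255 − 25.4 = 229.6 → 230
  G: 221 − 18.6 = 202.4 → 202
  B: 158 + 0.2×(128−158) = 158 − 6 = 152 → 152
rgb(230, 202, 152) = #E6CA98.

#E6CA98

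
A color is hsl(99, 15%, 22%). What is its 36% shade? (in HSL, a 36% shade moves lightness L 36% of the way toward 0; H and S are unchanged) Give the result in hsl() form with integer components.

L moves 36% from 22 toward 0: 22 − 7.92 = 14.08 → 14.
H and S are unchanged.

hsl(99, 15%, 14%)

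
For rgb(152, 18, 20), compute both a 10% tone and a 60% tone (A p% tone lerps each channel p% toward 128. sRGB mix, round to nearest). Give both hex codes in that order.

#961D1F, #8A5455

10% tone:
  R: 152 − 2.4 = 149.6 → 150
  G: 18 + 0.1×(128−18) = 18 + 11 = 29 → 29
  B: 20 + 0.1×(128−20) = 20 + 10.8 = 30.8 → 31
  → #961D1F
60% tone:
  R: 152 − 14.4 = 137.6 → 138
  G: 18 + 0.6×(128−18) = 18 + 66 = 84 → 84
  B: 20 + 64.8 = 84.8 → 85
  → #8A5455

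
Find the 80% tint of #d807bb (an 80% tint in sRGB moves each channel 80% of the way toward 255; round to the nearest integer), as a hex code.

#f7cdf1

#d807bb is rgb(216, 7, 187).
An 80% tint moves each channel 80% toward 255:
  R: 216 + 31.2 = 247.2 → 247
  G: 7 + 198.4 = 205.4 → 205
  B: 187 + 0.8×(255−187) = 187 + 54.4 = 241.4 → 241
rgb(247, 205, 241) = #f7cdf1.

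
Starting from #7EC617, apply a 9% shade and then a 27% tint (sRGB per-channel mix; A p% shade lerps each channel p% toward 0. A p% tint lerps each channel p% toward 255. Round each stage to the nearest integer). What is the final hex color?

#99C854

#7EC617 is rgb(126, 198, 23).
Per channel, c → c + 0.09(0 − c):
  R: 126 + 0.09×(0−126) = 126 − 11.34 = 114.66 → 115
  G: 198 + 0.09×(0−198) = 198 − 17.82 = 180.18 → 180
  B: 23 + 0.09×(0−23) = 23 − 2.07 = 20.93 → 21
After the shade: rgb(115, 180, 21) = #73B415.
Per channel, c → c + 0.27(255 − c):
  R: 115 + 0.27×(255−115) = 115 + 37.8 = 152.8 → 153
  G: 180 + 0.27×(255−180) = 180 + 20.25 = 200.25 → 200
  B: 21 + 0.27×(255−21) = 21 + 63.18 = 84.18 → 84
rgb(153, 200, 84) = #99C854.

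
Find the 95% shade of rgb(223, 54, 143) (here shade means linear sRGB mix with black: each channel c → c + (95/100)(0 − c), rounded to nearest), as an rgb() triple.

rgb(11, 3, 7)

Lerp each channel 95% toward 0:
  R: 223 + 0.95×(0−223) = 223 − 211.85 = 11.15 → 11
  G: 54 − 51.3 = 2.7 → 3
  B: 143 + 0.95×(0−143) = 143 − 135.85 = 7.15 → 7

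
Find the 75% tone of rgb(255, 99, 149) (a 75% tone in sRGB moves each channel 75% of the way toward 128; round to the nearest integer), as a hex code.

#A07985

Lerp each channel 75% toward 128:
  R: 255 + 0.75×(128−255) = 255 − 95.25 = 159.75 → 160
  G: 99 + 0.75×(128−99) = 99 + 21.75 = 120.75 → 121
  B: 149 + 0.75×(128−149) = 149 − 15.75 = 133.25 → 133
rgb(160, 121, 133) = #A07985.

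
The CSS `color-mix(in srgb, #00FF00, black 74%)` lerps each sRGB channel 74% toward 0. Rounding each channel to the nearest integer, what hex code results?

#00FF00 is rgb(0, 255, 0).
A 74% shade moves each channel 74% toward 0:
  R: 0 + 0.74×(0−0) = 0 + 0 = 0 → 0
  G: 255 + 0.74×(0−255) = 255 − 188.7 = 66.3 → 66
  B: 0 + 0.74×(0−0) = 0 + 0 = 0 → 0
rgb(0, 66, 0) = #004200.

#004200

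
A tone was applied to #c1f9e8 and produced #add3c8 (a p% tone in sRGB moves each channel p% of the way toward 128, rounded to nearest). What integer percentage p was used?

31%

#c1f9e8 is rgb(193, 249, 232); #add3c8 is rgb(173, 211, 200).
On the G channel (widest range): 211 ≈ 249 + (p/100)(128 − 249), so p ≈ 100×(211 − 249)/(128 − 249) = -3800/-121 = 31.40.
p = 31 reproduces all three channels after rounding.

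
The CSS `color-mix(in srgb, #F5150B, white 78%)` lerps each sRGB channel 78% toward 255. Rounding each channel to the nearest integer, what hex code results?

#F5150B is rgb(245, 21, 11).
Per channel, c → c + 0.78(255 − c):
  R: 245 + 0.78×(255−245) = 245 + 7.8 = 252.8 → 253
  G: 21 + 0.78×(255−21) = 21 + 182.52 = 203.52 → 204
  B: 11 + 190.32 = 201.32 → 201
rgb(253, 204, 201) = #FDCCC9.

#FDCCC9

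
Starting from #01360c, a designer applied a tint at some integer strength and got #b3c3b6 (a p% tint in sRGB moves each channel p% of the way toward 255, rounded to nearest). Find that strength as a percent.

70%

#01360c is rgb(1, 54, 12); #b3c3b6 is rgb(179, 195, 182).
On the R channel (widest range): 179 ≈ 1 + (p/100)(255 − 1), so p ≈ 100×(179 − 1)/(255 − 1) = 17800/254 = 70.08.
p = 70 reproduces all three channels after rounding.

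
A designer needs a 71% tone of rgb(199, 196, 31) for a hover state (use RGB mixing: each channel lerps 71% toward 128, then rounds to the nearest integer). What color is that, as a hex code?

#959464

Per channel, c → c + 0.71(128 − c):
  R: 199 − 50.41 = 148.59 → 149
  G: 196 + 0.71×(128−196) = 196 − 48.28 = 147.72 → 148
  B: 31 + 0.71×(128−31) = 31 + 68.87 = 99.87 → 100
rgb(149, 148, 100) = #959464.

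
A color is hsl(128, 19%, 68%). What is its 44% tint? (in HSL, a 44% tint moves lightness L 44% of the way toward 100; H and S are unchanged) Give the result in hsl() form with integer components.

L moves 44% from 68 toward 100: 68 + 14.08 = 82.08 → 82.
H and S are unchanged.

hsl(128, 19%, 82%)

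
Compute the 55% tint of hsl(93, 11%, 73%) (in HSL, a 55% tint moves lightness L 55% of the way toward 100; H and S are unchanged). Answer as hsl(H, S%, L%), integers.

hsl(93, 11%, 88%)

L moves 55% from 73 toward 100: 73 + 14.85 = 87.85 → 88.
H and S are unchanged.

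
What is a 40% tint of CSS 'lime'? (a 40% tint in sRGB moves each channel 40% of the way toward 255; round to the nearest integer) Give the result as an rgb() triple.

CSS lime is rgb(0, 255, 0).
Lerp each channel 40% toward 255:
  R: 0 + 0.4×(255−0) = 0 + 102 = 102 → 102
  G: 255 + 0 = 255 → 255
  B: 0 + 0.4×(255−0) = 0 + 102 = 102 → 102

rgb(102, 255, 102)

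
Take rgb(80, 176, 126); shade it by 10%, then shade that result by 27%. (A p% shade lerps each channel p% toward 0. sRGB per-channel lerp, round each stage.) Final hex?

#357352

Per channel, c → c + 0.1(0 − c):
  R: 80 − 8 = 72 → 72
  G: 176 + 0.1×(0−176) = 176 − 17.6 = 158.4 → 158
  B: 126 − 12.6 = 113.4 → 113
After the shade: rgb(72, 158, 113) = #489e71.
Lerp each channel 27% toward 0:
  R: 72 − 19.44 = 52.56 → 53
  G: 158 − 42.66 = 115.34 → 115
  B: 113 − 30.51 = 82.49 → 82
rgb(53, 115, 82) = #357352.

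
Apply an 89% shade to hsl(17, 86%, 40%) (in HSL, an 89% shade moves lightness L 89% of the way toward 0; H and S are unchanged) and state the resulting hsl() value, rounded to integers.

L moves 89% from 40 toward 0: 40 − 35.6 = 4.4 → 4.
H and S are unchanged.

hsl(17, 86%, 4%)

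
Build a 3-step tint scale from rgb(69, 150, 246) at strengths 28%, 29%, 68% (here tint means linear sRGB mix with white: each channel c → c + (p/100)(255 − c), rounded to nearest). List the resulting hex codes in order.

28%: (69 + 52.08 = 121.08→121, 150 + 29.4 = 179.4→179, 246 + 2.52 = 248.52→249) → #79b3f9
29%: (69 + 53.94 = 122.94→123, 150 + 30.45 = 180.45→180, 246 + 2.61 = 248.61→249) → #7bb4f9
68%: (69 + 126.48 = 195.48→195, 150 + 71.4 = 221.4→221, 246 + 6.12 = 252.12→252) → #c3ddfc

#79b3f9, #7bb4f9, #c3ddfc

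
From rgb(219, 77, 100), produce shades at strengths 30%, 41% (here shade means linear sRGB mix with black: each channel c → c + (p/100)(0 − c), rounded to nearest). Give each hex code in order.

#993646, #812D3B

30%: (219 − 65.7 = 153.3→153, 77 − 23.1 = 53.9→54, 100 − 30 = 70→70) → #993646
41%: (219 − 89.79 = 129.21→129, 77 − 31.57 = 45.43→45, 100 − 41 = 59→59) → #812D3B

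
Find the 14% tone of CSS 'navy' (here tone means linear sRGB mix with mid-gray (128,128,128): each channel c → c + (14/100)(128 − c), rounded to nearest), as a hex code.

CSS navy is rgb(0, 0, 128).
A 14% tone moves each channel 14% toward 128:
  R: 0 + 0.14×(128−0) = 0 + 17.92 = 17.92 → 18
  G: 0 + 17.92 = 17.92 → 18
  B: 128 + 0 = 128 → 128
rgb(18, 18, 128) = #121280.

#121280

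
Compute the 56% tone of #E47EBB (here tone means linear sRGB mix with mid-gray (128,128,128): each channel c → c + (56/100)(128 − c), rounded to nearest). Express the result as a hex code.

#AC7F9A

#E47EBB is rgb(228, 126, 187).
A 56% tone moves each channel 56% toward 128:
  R: 228 + 0.56×(128−228) = 228 − 56 = 172 → 172
  G: 126 + 0.56×(128−126) = 126 + 1.12 = 127.12 → 127
  B: 187 + 0.56×(128−187) = 187 − 33.04 = 153.96 → 154
rgb(172, 127, 154) = #AC7F9A.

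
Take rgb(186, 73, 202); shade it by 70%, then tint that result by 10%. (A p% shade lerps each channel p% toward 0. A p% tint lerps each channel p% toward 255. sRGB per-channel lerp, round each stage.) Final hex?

#4C2D50

Lerp each channel 70% toward 0:
  R: 186 − 130.2 = 55.8 → 56
  G: 73 + 0.7×(0−73) = 73 − 51.1 = 21.9 → 22
  B: 202 + 0.7×(0−202) = 202 − 141.4 = 60.6 → 61
After the shade: rgb(56, 22, 61) = #38163D.
A 10% tint moves each channel 10% toward 255:
  R: 56 + 19.9 = 75.9 → 76
  G: 22 + 0.1×(255−22) = 22 + 23.3 = 45.3 → 45
  B: 61 + 19.4 = 80.4 → 80
rgb(76, 45, 80) = #4C2D50.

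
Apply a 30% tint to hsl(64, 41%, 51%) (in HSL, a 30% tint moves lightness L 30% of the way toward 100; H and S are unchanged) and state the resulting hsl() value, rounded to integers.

L moves 30% from 51 toward 100: 51 + 14.7 = 65.7 → 66.
H and S are unchanged.

hsl(64, 41%, 66%)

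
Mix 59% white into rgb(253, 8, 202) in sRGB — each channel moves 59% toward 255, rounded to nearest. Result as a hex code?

#FE9AE9

A 59% tint moves each channel 59% toward 255:
  R: 253 + 1.18 = 254.18 → 254
  G: 8 + 145.73 = 153.73 → 154
  B: 202 + 31.27 = 233.27 → 233
rgb(254, 154, 233) = #FE9AE9.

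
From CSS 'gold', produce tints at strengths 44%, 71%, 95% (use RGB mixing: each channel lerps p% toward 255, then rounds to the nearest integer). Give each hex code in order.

CSS gold is rgb(255, 215, 0).
44%: (255→255, 215 + 17.6 = 232.6→233, 0 + 112.2 = 112.2→112) → #ffe970
71%: (255→255, 215 + 28.4 = 243.4→243, 0 + 181.05 = 181.05→181) → #fff3b5
95%: (255→255, 215 + 38 = 253→253, 0 + 242.25 = 242.25→242) → #fffdf2

#ffe970, #fff3b5, #fffdf2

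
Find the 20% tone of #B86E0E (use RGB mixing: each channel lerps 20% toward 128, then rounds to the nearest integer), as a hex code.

#AD7225

#B86E0E is rgb(184, 110, 14).
Lerp each channel 20% toward 128:
  R: 184 + 0.2×(128−184) = 184 − 11.2 = 172.8 → 173
  G: 110 + 0.2×(128−110) = 110 + 3.6 = 113.6 → 114
  B: 14 + 0.2×(128−14) = 14 + 22.8 = 36.8 → 37
rgb(173, 114, 37) = #AD7225.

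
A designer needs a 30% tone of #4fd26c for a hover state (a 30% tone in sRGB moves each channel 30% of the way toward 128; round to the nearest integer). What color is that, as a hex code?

#5eb972

#4fd26c is rgb(79, 210, 108).
Per channel, c → c + 0.3(128 − c):
  R: 79 + 14.7 = 93.7 → 94
  G: 210 + 0.3×(128−210) = 210 − 24.6 = 185.4 → 185
  B: 108 + 0.3×(128−108) = 108 + 6 = 114 → 114
rgb(94, 185, 114) = #5eb972.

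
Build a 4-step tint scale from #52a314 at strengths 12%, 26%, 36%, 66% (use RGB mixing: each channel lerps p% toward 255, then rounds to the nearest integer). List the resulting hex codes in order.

#67ae30, #7fbb51, #90c469, #c4e0af

#52a314 is rgb(82, 163, 20).
12%: (82 + 20.76 = 102.76→103, 163 + 11.04 = 174.04→174, 20 + 28.2 = 48.2→48) → #67ae30
26%: (82 + 44.98 = 126.98→127, 163 + 23.92 = 186.92→187, 20 + 61.1 = 81.1→81) → #7fbb51
36%: (82 + 62.28 = 144.28→144, 163 + 33.12 = 196.12→196, 20 + 84.6 = 104.6→105) → #90c469
66%: (82 + 114.18 = 196.18→196, 163 + 60.72 = 223.72→224, 20 + 155.1 = 175.1→175) → #c4e0af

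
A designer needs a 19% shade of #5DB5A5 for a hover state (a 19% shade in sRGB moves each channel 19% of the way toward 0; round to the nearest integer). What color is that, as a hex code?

#4B9386

#5DB5A5 is rgb(93, 181, 165).
A 19% shade moves each channel 19% toward 0:
  R: 93 − 17.67 = 75.33 → 75
  G: 181 + 0.19×(0−181) = 181 − 34.39 = 146.61 → 147
  B: 165 + 0.19×(0−165) = 165 − 31.35 = 133.65 → 134
rgb(75, 147, 134) = #4B9386.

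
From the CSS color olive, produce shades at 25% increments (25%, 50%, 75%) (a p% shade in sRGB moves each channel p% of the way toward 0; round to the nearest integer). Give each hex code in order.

#606000, #404000, #202000

CSS olive is rgb(128, 128, 0).
25%: (128 − 32 = 96→96, 128 − 32 = 96→96, 0→0) → #606000
50%: (128 − 64 = 64→64, 128 − 64 = 64→64, 0→0) → #404000
75%: (128 − 96 = 32→32, 128 − 96 = 32→32, 0→0) → #202000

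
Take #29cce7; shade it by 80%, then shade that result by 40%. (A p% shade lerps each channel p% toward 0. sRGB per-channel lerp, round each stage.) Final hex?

#29cce7 is rgb(41, 204, 231).
Per channel, c → c + 0.8(0 − c):
  R: 41 + 0.8×(0−41) = 41 − 32.8 = 8.2 → 8
  G: 204 − 163.2 = 40.8 → 41
  B: 231 + 0.8×(0−231) = 231 − 184.8 = 46.2 → 46
After the shade: rgb(8, 41, 46) = #08292e.
Lerp each channel 40% toward 0:
  R: 8 + 0.4×(0−8) = 8 − 3.2 = 4.8 → 5
  G: 41 + 0.4×(0−41) = 41 − 16.4 = 24.6 → 25
  B: 46 − 18.4 = 27.6 → 28
rgb(5, 25, 28) = #05191c.

#05191c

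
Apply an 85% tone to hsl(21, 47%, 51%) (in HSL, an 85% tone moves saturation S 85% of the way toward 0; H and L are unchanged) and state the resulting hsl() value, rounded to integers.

S moves 85% from 47 toward 0: 47 − 39.95 = 7.05 → 7.
H and L are unchanged.

hsl(21, 7%, 51%)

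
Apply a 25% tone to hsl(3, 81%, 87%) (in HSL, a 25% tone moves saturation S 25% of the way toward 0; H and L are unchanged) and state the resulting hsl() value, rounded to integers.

S moves 25% from 81 toward 0: 81 − 20.25 = 60.75 → 61.
H and L are unchanged.

hsl(3, 61%, 87%)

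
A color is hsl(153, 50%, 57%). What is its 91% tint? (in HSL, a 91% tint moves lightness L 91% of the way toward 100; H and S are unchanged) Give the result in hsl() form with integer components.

L moves 91% from 57 toward 100: 57 + 39.13 = 96.13 → 96.
H and S are unchanged.

hsl(153, 50%, 96%)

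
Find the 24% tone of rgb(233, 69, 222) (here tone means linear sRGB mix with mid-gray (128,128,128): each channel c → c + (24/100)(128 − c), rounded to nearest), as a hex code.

#d053c7

Lerp each channel 24% toward 128:
  R: 233 − 25.2 = 207.8 → 208
  G: 69 + 14.16 = 83.16 → 83
  B: 222 − 22.56 = 199.44 → 199
rgb(208, 83, 199) = #d053c7.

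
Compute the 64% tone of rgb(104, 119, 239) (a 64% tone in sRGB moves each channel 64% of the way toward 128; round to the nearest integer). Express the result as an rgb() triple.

rgb(119, 125, 168)

A 64% tone moves each channel 64% toward 128:
  R: 104 + 15.36 = 119.36 → 119
  G: 119 + 0.64×(128−119) = 119 + 5.76 = 124.76 → 125
  B: 239 + 0.64×(128−239) = 239 − 71.04 = 167.96 → 168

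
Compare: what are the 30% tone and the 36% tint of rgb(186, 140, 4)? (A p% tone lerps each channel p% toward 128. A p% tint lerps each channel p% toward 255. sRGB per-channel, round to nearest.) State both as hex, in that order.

#A98829, #D3B55E

30% tone:
  R: 186 + 0.3×(128−186) = 186 − 17.4 = 168.6 → 169
  G: 140 + 0.3×(128−140) = 140 − 3.6 = 136.4 → 136
  B: 4 + 0.3×(128−4) = 4 + 37.2 = 41.2 → 41
  → #A98829
36% tint:
  R: 186 + 24.84 = 210.84 → 211
  G: 140 + 0.36×(255−140) = 140 + 41.4 = 181.4 → 181
  B: 4 + 0.36×(255−4) = 4 + 90.36 = 94.36 → 94
  → #D3B55E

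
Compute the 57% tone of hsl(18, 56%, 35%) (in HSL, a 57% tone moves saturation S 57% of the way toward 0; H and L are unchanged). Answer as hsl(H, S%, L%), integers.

S moves 57% from 56 toward 0: 56 − 31.92 = 24.08 → 24.
H and L are unchanged.

hsl(18, 24%, 35%)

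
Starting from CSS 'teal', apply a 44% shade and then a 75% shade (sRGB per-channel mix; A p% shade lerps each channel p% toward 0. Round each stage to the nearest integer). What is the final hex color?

CSS teal is rgb(0, 128, 128).
A 44% shade moves each channel 44% toward 0:
  R: 0 + 0.44×(0−0) = 0 + 0 = 0 → 0
  G: 128 + 0.44×(0−128) = 128 − 56.32 = 71.68 → 72
  B: 128 − 56.32 = 71.68 → 72
After the shade: rgb(0, 72, 72) = #004848.
Per channel, c → c + 0.75(0 − c):
  R: 0 + 0.75×(0−0) = 0 + 0 = 0 → 0
  G: 72 + 0.75×(0−72) = 72 − 54 = 18 → 18
  B: 72 − 54 = 18 → 18
rgb(0, 18, 18) = #001212.

#001212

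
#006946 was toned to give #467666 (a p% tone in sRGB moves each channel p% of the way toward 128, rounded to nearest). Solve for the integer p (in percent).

#006946 is rgb(0, 105, 70); #467666 is rgb(70, 118, 102).
On the R channel (widest range): 70 ≈ 0 + (p/100)(128 − 0), so p ≈ 100×(70 − 0)/(128 − 0) = 7000/128 = 54.69.
p = 55 reproduces all three channels after rounding.

55%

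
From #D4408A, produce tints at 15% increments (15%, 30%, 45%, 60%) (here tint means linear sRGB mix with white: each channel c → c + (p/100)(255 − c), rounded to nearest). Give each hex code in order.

#DA5D9C, #E179AD, #E796BF, #EEB3D0

#D4408A is rgb(212, 64, 138).
15%: (212 + 6.45 = 218.45→218, 64 + 28.65 = 92.65→93, 138 + 17.55 = 155.55→156) → #DA5D9C
30%: (212 + 12.9 = 224.9→225, 64 + 57.3 = 121.3→121, 138 + 35.1 = 173.1→173) → #E179AD
45%: (212 + 19.35 = 231.35→231, 64 + 85.95 = 149.95→150, 138 + 52.65 = 190.65→191) → #E796BF
60%: (212 + 25.8 = 237.8→238, 64 + 114.6 = 178.6→179, 138 + 70.2 = 208.2→208) → #EEB3D0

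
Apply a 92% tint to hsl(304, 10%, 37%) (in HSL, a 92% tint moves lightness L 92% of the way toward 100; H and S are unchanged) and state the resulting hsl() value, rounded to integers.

L moves 92% from 37 toward 100: 37 + 57.96 = 94.96 → 95.
H and S are unchanged.

hsl(304, 10%, 95%)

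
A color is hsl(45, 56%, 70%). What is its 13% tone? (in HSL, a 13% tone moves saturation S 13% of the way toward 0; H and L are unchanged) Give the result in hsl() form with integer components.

S moves 13% from 56 toward 0: 56 − 7.28 = 48.72 → 49.
H and L are unchanged.

hsl(45, 49%, 70%)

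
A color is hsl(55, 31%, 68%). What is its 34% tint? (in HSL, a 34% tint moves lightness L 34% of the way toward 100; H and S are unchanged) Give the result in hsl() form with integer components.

L moves 34% from 68 toward 100: 68 + 10.88 = 78.88 → 79.
H and S are unchanged.

hsl(55, 31%, 79%)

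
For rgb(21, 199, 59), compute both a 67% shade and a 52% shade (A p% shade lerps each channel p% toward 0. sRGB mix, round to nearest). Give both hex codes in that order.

#074213, #0A601C

67% shade:
  R: 21 + 0.67×(0−21) = 21 − 14.07 = 6.93 → 7
  G: 199 + 0.67×(0−199) = 199 − 133.33 = 65.67 → 66
  B: 59 − 39.53 = 19.47 → 19
  → #074213
52% shade:
  R: 21 + 0.52×(0−21) = 21 − 10.92 = 10.08 → 10
  G: 199 − 103.48 = 95.52 → 96
  B: 59 + 0.52×(0−59) = 59 − 30.68 = 28.32 → 28
  → #0A601C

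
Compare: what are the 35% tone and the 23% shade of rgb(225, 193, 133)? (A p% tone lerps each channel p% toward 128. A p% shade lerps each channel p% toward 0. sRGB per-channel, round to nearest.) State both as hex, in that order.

#BFAA83, #AD9566

35% tone:
  R: 225 − 33.95 = 191.05 → 191
  G: 193 − 22.75 = 170.25 → 170
  B: 133 + 0.35×(128−133) = 133 − 1.75 = 131.25 → 131
  → #BFAA83
23% shade:
  R: 225 + 0.23×(0−225) = 225 − 51.75 = 173.25 → 173
  G: 193 − 44.39 = 148.61 → 149
  B: 133 − 30.59 = 102.41 → 102
  → #AD9566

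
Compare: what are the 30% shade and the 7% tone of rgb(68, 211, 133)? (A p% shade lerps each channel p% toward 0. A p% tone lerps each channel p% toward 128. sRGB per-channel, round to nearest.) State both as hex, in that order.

30% shade:
  R: 68 + 0.3×(0−68) = 68 − 20.4 = 47.6 → 48
  G: 211 + 0.3×(0−211) = 211 − 63.3 = 147.7 → 148
  B: 133 − 39.9 = 93.1 → 93
  → #30945d
7% tone:
  R: 68 + 4.2 = 72.2 → 72
  G: 211 + 0.07×(128−211) = 211 − 5.81 = 205.19 → 205
  B: 133 − 0.35 = 132.65 → 133
  → #48cd85

#30945d, #48cd85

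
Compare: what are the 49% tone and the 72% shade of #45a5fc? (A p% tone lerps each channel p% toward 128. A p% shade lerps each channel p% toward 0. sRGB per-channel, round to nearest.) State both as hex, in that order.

#6293bf, #132e47

#45a5fc is rgb(69, 165, 252).
49% tone:
  R: 69 + 0.49×(128−69) = 69 + 28.91 = 97.91 → 98
  G: 165 − 18.13 = 146.87 → 147
  B: 252 + 0.49×(128−252) = 252 − 60.76 = 191.24 → 191
  → #6293bf
72% shade:
  R: 69 − 49.68 = 19.32 → 19
  G: 165 + 0.72×(0−165) = 165 − 118.8 = 46.2 → 46
  B: 252 + 0.72×(0−252) = 252 − 181.44 = 70.56 → 71
  → #132e47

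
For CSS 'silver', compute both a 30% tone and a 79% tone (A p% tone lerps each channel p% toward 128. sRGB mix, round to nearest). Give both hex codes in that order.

#adadad, #8d8d8d

CSS silver is rgb(192, 192, 192).
30% tone:
  R: 192 + 0.3×(128−192) = 192 − 19.2 = 172.8 → 173
  G: 192 − 19.2 = 172.8 → 173
  B: 192 − 19.2 = 172.8 → 173
  → #adadad
79% tone:
  R: 192 + 0.79×(128−192) = 192 − 50.56 = 141.44 → 141
  G: 192 − 50.56 = 141.44 → 141
  B: 192 + 0.79×(128−192) = 192 − 50.56 = 141.44 → 141
  → #8d8d8d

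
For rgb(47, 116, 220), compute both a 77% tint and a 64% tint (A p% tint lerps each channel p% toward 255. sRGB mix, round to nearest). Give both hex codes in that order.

77% tint:
  R: 47 + 0.77×(255−47) = 47 + 160.16 = 207.16 → 207
  G: 116 + 0.77×(255−116) = 116 + 107.03 = 223.03 → 223
  B: 220 + 0.77×(255−220) = 220 + 26.95 = 246.95 → 247
  → #cfdff7
64% tint:
  R: 47 + 133.12 = 180.12 → 180
  G: 116 + 0.64×(255−116) = 116 + 88.96 = 204.96 → 205
  B: 220 + 0.64×(255−220) = 220 + 22.4 = 242.4 → 242
  → #b4cdf2

#cfdff7, #b4cdf2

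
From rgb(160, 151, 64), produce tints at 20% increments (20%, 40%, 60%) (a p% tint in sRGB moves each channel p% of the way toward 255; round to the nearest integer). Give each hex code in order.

20%: (160 + 19 = 179→179, 151 + 20.8 = 171.8→172, 64 + 38.2 = 102.2→102) → #b3ac66
40%: (160 + 38 = 198→198, 151 + 41.6 = 192.6→193, 64 + 76.4 = 140.4→140) → #c6c18c
60%: (160 + 57 = 217→217, 151 + 62.4 = 213.4→213, 64 + 114.6 = 178.6→179) → #d9d5b3

#b3ac66, #c6c18c, #d9d5b3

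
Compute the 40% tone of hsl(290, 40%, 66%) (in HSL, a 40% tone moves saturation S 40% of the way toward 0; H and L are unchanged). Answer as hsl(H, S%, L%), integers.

hsl(290, 24%, 66%)

S moves 40% from 40 toward 0: 40 − 16 = 24 → 24.
H and L are unchanged.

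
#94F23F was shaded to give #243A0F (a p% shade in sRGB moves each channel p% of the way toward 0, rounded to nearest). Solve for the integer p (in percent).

#94F23F is rgb(148, 242, 63); #243A0F is rgb(36, 58, 15).
On the G channel (widest range): 58 ≈ 242 + (p/100)(0 − 242), so p ≈ 100×(58 − 242)/(0 − 242) = -18400/-242 = 76.03.
p = 76 reproduces all three channels after rounding.

76%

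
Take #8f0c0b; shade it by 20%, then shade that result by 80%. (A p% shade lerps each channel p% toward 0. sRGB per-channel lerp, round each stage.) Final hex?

#8f0c0b is rgb(143, 12, 11).
A 20% shade moves each channel 20% toward 0:
  R: 143 + 0.2×(0−143) = 143 − 28.6 = 114.4 → 114
  G: 12 − 2.4 = 9.6 → 10
  B: 11 + 0.2×(0−11) = 11 − 2.2 = 8.8 → 9
After the shade: rgb(114, 10, 9) = #720a09.
Lerp each channel 80% toward 0:
  R: 114 + 0.8×(0−114) = 114 − 91.2 = 22.8 → 23
  G: 10 + 0.8×(0−10) = 10 − 8 = 2 → 2
  B: 9 − 7.2 = 1.8 → 2
rgb(23, 2, 2) = #170202.

#170202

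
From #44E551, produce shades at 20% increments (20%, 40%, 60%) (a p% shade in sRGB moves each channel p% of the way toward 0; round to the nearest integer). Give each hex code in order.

#36B741, #298931, #1B5C20

#44E551 is rgb(68, 229, 81).
20%: (68 − 13.6 = 54.4→54, 229 − 45.8 = 183.2→183, 81 − 16.2 = 64.8→65) → #36B741
40%: (68 − 27.2 = 40.8→41, 229 − 91.6 = 137.4→137, 81 − 32.4 = 48.6→49) → #298931
60%: (68 − 40.8 = 27.2→27, 229 − 137.4 = 91.6→92, 81 − 48.6 = 32.4→32) → #1B5C20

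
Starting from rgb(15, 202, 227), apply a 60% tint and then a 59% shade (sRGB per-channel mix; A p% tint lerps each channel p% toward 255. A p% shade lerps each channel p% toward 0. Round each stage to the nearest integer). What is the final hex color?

#416064

A 60% tint moves each channel 60% toward 255:
  R: 15 + 0.6×(255−15) = 15 + 144 = 159 → 159
  G: 202 + 0.6×(255−202) = 202 + 31.8 = 233.8 → 234
  B: 227 + 0.6×(255−227) = 227 + 16.8 = 243.8 → 244
After the tint: rgb(159, 234, 244) = #9FEAF4.
Per channel, c → c + 0.59(0 − c):
  R: 159 + 0.59×(0−159) = 159 − 93.81 = 65.19 → 65
  G: 234 + 0.59×(0−234) = 234 − 138.06 = 95.94 → 96
  B: 244 − 143.96 = 100.04 → 100
rgb(65, 96, 100) = #416064.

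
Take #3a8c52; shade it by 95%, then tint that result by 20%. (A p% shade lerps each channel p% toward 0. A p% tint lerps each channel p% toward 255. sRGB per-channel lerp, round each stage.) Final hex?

#3a8c52 is rgb(58, 140, 82).
Lerp each channel 95% toward 0:
  R: 58 + 0.95×(0−58) = 58 − 55.1 = 2.9 → 3
  G: 140 − 133 = 7 → 7
  B: 82 − 77.9 = 4.1 → 4
After the shade: rgb(3, 7, 4) = #030704.
Lerp each channel 20% toward 255:
  R: 3 + 50.4 = 53.4 → 53
  G: 7 + 0.2×(255−7) = 7 + 49.6 = 56.6 → 57
  B: 4 + 0.2×(255−4) = 4 + 50.2 = 54.2 → 54
rgb(53, 57, 54) = #353936.

#353936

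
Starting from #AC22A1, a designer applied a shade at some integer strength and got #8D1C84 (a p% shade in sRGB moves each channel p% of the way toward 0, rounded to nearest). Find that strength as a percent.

#AC22A1 is rgb(172, 34, 161); #8D1C84 is rgb(141, 28, 132).
On the R channel (widest range): 141 ≈ 172 + (p/100)(0 − 172), so p ≈ 100×(141 − 172)/(0 − 172) = -3100/-172 = 18.02.
p = 18 reproduces all three channels after rounding.

18%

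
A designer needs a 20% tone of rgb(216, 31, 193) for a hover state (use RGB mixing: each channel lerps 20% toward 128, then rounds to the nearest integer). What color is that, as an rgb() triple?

rgb(198, 50, 180)

A 20% tone moves each channel 20% toward 128:
  R: 216 − 17.6 = 198.4 → 198
  G: 31 + 0.2×(128−31) = 31 + 19.4 = 50.4 → 50
  B: 193 + 0.2×(128−193) = 193 − 13 = 180 → 180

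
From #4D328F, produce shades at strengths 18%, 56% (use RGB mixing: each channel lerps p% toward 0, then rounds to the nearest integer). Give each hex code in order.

#3F2975, #22163F

#4D328F is rgb(77, 50, 143).
18%: (77 − 13.86 = 63.14→63, 50 − 9 = 41→41, 143 − 25.74 = 117.26→117) → #3F2975
56%: (77 − 43.12 = 33.88→34, 50 − 28 = 22→22, 143 − 80.08 = 62.92→63) → #22163F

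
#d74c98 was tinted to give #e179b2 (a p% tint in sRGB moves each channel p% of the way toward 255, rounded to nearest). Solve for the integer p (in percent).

#d74c98 is rgb(215, 76, 152); #e179b2 is rgb(225, 121, 178).
On the G channel (widest range): 121 ≈ 76 + (p/100)(255 − 76), so p ≈ 100×(121 − 76)/(255 − 76) = 4500/179 = 25.14.
p = 25 reproduces all three channels after rounding.

25%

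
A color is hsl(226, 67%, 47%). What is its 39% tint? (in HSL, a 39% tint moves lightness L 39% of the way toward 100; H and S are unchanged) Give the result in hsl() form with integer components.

hsl(226, 67%, 68%)

L moves 39% from 47 toward 100: 47 + 20.67 = 67.67 → 68.
H and S are unchanged.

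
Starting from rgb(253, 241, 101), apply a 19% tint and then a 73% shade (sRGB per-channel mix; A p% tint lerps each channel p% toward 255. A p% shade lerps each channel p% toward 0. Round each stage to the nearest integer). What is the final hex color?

#444223

A 19% tint moves each channel 19% toward 255:
  R: 253 + 0.19×(255−253) = 253 + 0.38 = 253.38 → 253
  G: 241 + 0.19×(255−241) = 241 + 2.66 = 243.66 → 244
  B: 101 + 29.26 = 130.26 → 130
After the tint: rgb(253, 244, 130) = #fdf482.
Per channel, c → c + 0.73(0 − c):
  R: 253 + 0.73×(0−253) = 253 − 184.69 = 68.31 → 68
  G: 244 + 0.73×(0−244) = 244 − 178.12 = 65.88 → 66
  B: 130 + 0.73×(0−130) = 130 − 94.9 = 35.1 → 35
rgb(68, 66, 35) = #444223.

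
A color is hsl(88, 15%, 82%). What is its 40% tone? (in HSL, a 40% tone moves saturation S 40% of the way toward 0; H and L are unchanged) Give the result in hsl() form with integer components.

hsl(88, 9%, 82%)

S moves 40% from 15 toward 0: 15 − 6 = 9 → 9.
H and L are unchanged.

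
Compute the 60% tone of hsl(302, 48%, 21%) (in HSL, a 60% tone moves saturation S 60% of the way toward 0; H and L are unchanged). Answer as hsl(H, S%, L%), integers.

S moves 60% from 48 toward 0: 48 − 28.8 = 19.2 → 19.
H and L are unchanged.

hsl(302, 19%, 21%)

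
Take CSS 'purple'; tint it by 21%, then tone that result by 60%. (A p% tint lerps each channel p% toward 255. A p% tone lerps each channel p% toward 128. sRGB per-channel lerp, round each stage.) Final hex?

CSS purple is rgb(128, 0, 128).
Per channel, c → c + 0.21(255 − c):
  R: 128 + 0.21×(255−128) = 128 + 26.67 = 154.67 → 155
  G: 0 + 0.21×(255−0) = 0 + 53.55 = 53.55 → 54
  B: 128 + 26.67 = 154.67 → 155
After the tint: rgb(155, 54, 155) = #9B369B.
Per channel, c → c + 0.6(128 − c):
  R: 155 + 0.6×(128−155) = 155 − 16.2 = 138.8 → 139
  G: 54 + 0.6×(128−54) = 54 + 44.4 = 98.4 → 98
  B: 155 + 0.6×(128−155) = 155 − 16.2 = 138.8 → 139
rgb(139, 98, 139) = #8B628B.

#8B628B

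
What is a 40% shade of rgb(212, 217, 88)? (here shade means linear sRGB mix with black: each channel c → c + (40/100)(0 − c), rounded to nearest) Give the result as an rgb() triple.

rgb(127, 130, 53)

Lerp each channel 40% toward 0:
  R: 212 − 84.8 = 127.2 → 127
  G: 217 + 0.4×(0−217) = 217 − 86.8 = 130.2 → 130
  B: 88 + 0.4×(0−88) = 88 − 35.2 = 52.8 → 53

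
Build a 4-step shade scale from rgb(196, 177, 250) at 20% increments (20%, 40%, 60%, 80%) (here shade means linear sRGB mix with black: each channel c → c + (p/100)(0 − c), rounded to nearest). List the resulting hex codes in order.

20%: (196 − 39.2 = 156.8→157, 177 − 35.4 = 141.6→142, 250 − 50 = 200→200) → #9d8ec8
40%: (196 − 78.4 = 117.6→118, 177 − 70.8 = 106.2→106, 250 − 100 = 150→150) → #766a96
60%: (196 − 117.6 = 78.4→78, 177 − 106.2 = 70.8→71, 250 − 150 = 100→100) → #4e4764
80%: (196 − 156.8 = 39.2→39, 177 − 141.6 = 35.4→35, 250 − 200 = 50→50) → #272332

#9d8ec8, #766a96, #4e4764, #272332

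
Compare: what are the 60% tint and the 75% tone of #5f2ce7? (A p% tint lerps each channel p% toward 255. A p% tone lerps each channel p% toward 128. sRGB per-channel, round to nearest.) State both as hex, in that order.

#5f2ce7 is rgb(95, 44, 231).
60% tint:
  R: 95 + 96 = 191 → 191
  G: 44 + 126.6 = 170.6 → 171
  B: 231 + 0.6×(255−231) = 231 + 14.4 = 245.4 → 245
  → #bfabf5
75% tone:
  R: 95 + 0.75×(128−95) = 95 + 24.75 = 119.75 → 120
  G: 44 + 0.75×(128−44) = 44 + 63 = 107 → 107
  B: 231 + 0.75×(128−231) = 231 − 77.25 = 153.75 → 154
  → #786b9a

#bfabf5, #786b9a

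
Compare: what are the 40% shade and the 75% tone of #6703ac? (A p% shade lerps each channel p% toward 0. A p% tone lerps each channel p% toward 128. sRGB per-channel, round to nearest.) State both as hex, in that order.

#3e0267, #7a618b

#6703ac is rgb(103, 3, 172).
40% shade:
  R: 103 + 0.4×(0−103) = 103 − 41.2 = 61.8 → 62
  G: 3 − 1.2 = 1.8 → 2
  B: 172 − 68.8 = 103.2 → 103
  → #3e0267
75% tone:
  R: 103 + 0.75×(128−103) = 103 + 18.75 = 121.75 → 122
  G: 3 + 93.75 = 96.75 → 97
  B: 172 + 0.75×(128−172) = 172 − 33 = 139 → 139
  → #7a618b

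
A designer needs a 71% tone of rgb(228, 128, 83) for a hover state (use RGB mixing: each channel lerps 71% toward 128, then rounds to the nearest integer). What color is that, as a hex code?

#9d8073

A 71% tone moves each channel 71% toward 128:
  R: 228 + 0.71×(128−228) = 228 − 71 = 157 → 157
  G: 128 + 0 = 128 → 128
  B: 83 + 0.71×(128−83) = 83 + 31.95 = 114.95 → 115
rgb(157, 128, 115) = #9d8073.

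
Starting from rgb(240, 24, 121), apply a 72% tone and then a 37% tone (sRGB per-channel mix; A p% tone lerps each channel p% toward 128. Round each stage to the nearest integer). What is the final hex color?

#946E7F

A 72% tone moves each channel 72% toward 128:
  R: 240 + 0.72×(128−240) = 240 − 80.64 = 159.36 → 159
  G: 24 + 0.72×(128−24) = 24 + 74.88 = 98.88 → 99
  B: 121 + 5.04 = 126.04 → 126
After the tone: rgb(159, 99, 126) = #9F637E.
A 37% tone moves each channel 37% toward 128:
  R: 159 + 0.37×(128−159) = 159 − 11.47 = 147.53 → 148
  G: 99 + 0.37×(128−99) = 99 + 10.73 = 109.73 → 110
  B: 126 + 0.74 = 126.74 → 127
rgb(148, 110, 127) = #946E7F.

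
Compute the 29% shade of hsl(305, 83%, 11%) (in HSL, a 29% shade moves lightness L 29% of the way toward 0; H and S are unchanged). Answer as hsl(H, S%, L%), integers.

hsl(305, 83%, 8%)

L moves 29% from 11 toward 0: 11 − 3.19 = 7.81 → 8.
H and S are unchanged.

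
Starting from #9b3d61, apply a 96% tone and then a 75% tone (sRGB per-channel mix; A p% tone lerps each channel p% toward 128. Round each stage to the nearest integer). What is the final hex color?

#807f80

#9b3d61 is rgb(155, 61, 97).
Lerp each channel 96% toward 128:
  R: 155 − 25.92 = 129.08 → 129
  G: 61 + 0.96×(128−61) = 61 + 64.32 = 125.32 → 125
  B: 97 + 0.96×(128−97) = 97 + 29.76 = 126.76 → 127
After the tone: rgb(129, 125, 127) = #817d7f.
A 75% tone moves each channel 75% toward 128:
  R: 129 + 0.75×(128−129) = 129 − 0.75 = 128.25 → 128
  G: 125 + 0.75×(128−125) = 125 + 2.25 = 127.25 → 127
  B: 127 + 0.75 = 127.75 → 128
rgb(128, 127, 128) = #807f80.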